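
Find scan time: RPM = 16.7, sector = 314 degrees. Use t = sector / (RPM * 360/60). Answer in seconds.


t = 314 / (16.7 * 360) * 60 = 3.13 s

3.13 s


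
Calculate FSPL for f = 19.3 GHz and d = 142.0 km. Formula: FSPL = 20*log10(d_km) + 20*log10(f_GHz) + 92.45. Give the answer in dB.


20*log10(142.0) = 43.05
20*log10(19.3) = 25.71
FSPL = 161.2 dB

161.2 dB


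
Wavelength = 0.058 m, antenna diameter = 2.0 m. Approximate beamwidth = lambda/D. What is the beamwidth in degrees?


BW_rad = 0.058 / 2.0 = 0.029
BW_deg = 1.66 degrees

1.66 degrees


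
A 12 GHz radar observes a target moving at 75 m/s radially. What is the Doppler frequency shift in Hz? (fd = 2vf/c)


fd = 2 * 75 * 12000000000.0 / 3e8 = 6000.0 Hz

6000.0 Hz


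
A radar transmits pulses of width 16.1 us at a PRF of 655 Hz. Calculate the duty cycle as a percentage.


DC = 16.1e-6 * 655 * 100 = 1.05%

1.05%


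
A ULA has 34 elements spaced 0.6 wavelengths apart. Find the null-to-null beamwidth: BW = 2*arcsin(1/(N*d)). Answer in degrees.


1/(N*d) = 1/(34*0.6) = 0.04902
BW = 2*arcsin(0.04902) = 5.6 degrees

5.6 degrees


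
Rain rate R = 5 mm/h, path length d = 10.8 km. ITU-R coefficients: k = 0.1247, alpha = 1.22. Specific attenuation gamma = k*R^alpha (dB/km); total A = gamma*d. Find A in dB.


gamma = 0.1247 * 5^1.22 = 0.888403 dB/km
A = 0.888403 * 10.8 = 9.59 dB

9.59 dB


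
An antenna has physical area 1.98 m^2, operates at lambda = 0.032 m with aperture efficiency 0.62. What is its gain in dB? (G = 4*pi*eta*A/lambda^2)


G_linear = 4*pi*0.62*1.98/0.032^2 = 15064.92
G_dB = 10*log10(15064.92) = 41.8 dB

41.8 dB


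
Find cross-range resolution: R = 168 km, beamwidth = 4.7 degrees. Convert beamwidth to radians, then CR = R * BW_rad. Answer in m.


BW_rad = 0.082030475
CR = 168000 * 0.082030475 = 13781.1 m

13781.1 m


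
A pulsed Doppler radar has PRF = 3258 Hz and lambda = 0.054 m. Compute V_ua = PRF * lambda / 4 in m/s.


V_ua = 3258 * 0.054 / 4 = 44.0 m/s

44.0 m/s


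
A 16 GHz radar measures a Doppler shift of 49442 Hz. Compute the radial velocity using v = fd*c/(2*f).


v = 49442 * 3e8 / (2 * 16000000000.0) = 463.5 m/s

463.5 m/s


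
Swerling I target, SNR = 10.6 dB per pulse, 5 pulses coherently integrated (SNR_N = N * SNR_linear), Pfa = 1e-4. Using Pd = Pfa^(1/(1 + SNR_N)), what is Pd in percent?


SNR_lin = 10^(10.6/10) = 11.48154
SNR_N = 5 * 11.48154 = 57.4077
1/(1 + SNR_N) = 1/58.4077 = 0.017121
Pd = (1e-4)^0.017121 = 0.85411
Pd = 85.4%

85.4%


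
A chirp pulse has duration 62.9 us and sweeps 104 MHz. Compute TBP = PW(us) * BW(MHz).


TBP = 62.9 * 104 = 6541.6

6541.6


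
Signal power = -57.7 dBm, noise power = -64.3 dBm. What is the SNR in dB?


SNR = -57.7 - (-64.3) = 6.6 dB

6.6 dB


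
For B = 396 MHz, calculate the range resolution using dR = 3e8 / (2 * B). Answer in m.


dR = 3e8 / (2 * 396000000.0) = 0.38 m

0.38 m


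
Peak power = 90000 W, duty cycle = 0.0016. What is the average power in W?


P_avg = 90000 * 0.0016 = 144.0 W

144.0 W


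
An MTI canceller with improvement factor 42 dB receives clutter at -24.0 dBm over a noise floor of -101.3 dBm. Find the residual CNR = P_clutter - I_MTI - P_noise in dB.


CNR = -24.0 - 42 - (-101.3) = 35.3 dB

35.3 dB


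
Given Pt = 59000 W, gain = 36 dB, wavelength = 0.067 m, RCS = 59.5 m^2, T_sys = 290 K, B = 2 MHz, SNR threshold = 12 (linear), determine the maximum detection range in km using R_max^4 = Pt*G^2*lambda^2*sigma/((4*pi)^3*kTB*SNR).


G_lin = 10^(36/10) = 3981.071706
R^4 = 59000 * 3981.071706^2 * 0.067^2 * 59.5 / ((4*pi)^3 * 1.38e-23 * 290 * 2000000.0 * 12)
R^4 = 1.31039e21 m^4
R_max = (1.31039e21)^(1/4) = 190261.2 m = 190.3 km

190.3 km


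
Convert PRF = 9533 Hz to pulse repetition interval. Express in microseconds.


PRI = 1/9533 = 0.0001048988 s = 104.9 us

104.9 us


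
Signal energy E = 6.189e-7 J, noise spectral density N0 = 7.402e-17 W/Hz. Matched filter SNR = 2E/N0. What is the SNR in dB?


SNR_lin = 2 * 6.189e-7 / 7.402e-17 = 1.672e10
SNR_dB = 10*log10(1.672e10) = 102.2 dB

102.2 dB


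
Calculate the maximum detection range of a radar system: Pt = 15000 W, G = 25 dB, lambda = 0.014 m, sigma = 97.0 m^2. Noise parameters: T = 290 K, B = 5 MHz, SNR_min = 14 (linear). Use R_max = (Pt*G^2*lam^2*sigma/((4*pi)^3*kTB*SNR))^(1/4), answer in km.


G_lin = 10^(25/10) = 316.227766
R^4 = 15000 * 316.227766^2 * 0.014^2 * 97.0 / ((4*pi)^3 * 1.38e-23 * 290 * 5000000.0 * 14)
R^4 = 5.12996e16 m^4
R_max = (5.12996e16)^(1/4) = 15049.7 m = 15.0 km

15.0 km


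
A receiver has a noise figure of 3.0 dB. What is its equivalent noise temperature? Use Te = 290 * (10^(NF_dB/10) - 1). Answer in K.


NF_lin = 10^(3.0/10) = 1.995262
Te = 290 * (1.995262 - 1) = 288.6 K

288.6 K


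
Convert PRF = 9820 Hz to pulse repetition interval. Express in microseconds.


PRI = 1/9820 = 0.000101833 s = 101.8 us

101.8 us


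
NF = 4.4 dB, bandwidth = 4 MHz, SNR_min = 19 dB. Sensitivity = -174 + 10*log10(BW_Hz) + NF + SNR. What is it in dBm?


10*log10(4000000.0) = 66.02
S = -174 + 66.02 + 4.4 + 19 = -84.6 dBm

-84.6 dBm


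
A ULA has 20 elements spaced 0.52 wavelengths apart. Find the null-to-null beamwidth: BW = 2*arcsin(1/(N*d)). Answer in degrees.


1/(N*d) = 1/(20*0.52) = 0.096154
BW = 2*arcsin(0.096154) = 11.0 degrees

11.0 degrees


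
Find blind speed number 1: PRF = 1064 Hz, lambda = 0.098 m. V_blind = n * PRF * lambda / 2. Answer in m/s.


V_blind = 1 * 1064 * 0.098 / 2 = 52.1 m/s

52.1 m/s


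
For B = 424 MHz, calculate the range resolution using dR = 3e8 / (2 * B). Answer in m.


dR = 3e8 / (2 * 424000000.0) = 0.35 m

0.35 m


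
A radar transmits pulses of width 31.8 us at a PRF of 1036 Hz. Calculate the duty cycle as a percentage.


DC = 31.8e-6 * 1036 * 100 = 3.29%

3.29%


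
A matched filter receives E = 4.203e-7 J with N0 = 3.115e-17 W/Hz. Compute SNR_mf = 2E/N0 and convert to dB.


SNR_lin = 2 * 4.203e-7 / 3.115e-17 = 2.699e10
SNR_dB = 10*log10(2.699e10) = 104.3 dB

104.3 dB


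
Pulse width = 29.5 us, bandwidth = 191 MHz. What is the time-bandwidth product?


TBP = 29.5 * 191 = 5634.5

5634.5


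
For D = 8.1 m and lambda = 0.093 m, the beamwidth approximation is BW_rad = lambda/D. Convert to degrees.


BW_rad = 0.093 / 8.1 = 0.011481
BW_deg = 0.66 degrees

0.66 degrees


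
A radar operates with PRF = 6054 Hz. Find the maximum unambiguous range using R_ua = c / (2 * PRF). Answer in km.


R_ua = 3e8 / (2 * 6054) = 24777.0 m = 24.8 km

24.8 km


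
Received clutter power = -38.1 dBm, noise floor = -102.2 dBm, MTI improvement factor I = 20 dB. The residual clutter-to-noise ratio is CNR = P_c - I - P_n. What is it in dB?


CNR = -38.1 - 20 - (-102.2) = 44.1 dB

44.1 dB


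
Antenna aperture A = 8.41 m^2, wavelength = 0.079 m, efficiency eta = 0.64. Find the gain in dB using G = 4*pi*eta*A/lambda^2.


G_linear = 4*pi*0.64*8.41/0.079^2 = 10837.56
G_dB = 10*log10(10837.56) = 40.3 dB

40.3 dB


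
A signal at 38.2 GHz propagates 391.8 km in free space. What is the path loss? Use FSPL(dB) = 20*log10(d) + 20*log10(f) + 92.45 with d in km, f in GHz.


20*log10(391.8) = 51.86
20*log10(38.2) = 31.64
FSPL = 176.0 dB

176.0 dB


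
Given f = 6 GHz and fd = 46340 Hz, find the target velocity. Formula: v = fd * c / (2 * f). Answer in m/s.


v = 46340 * 3e8 / (2 * 6000000000.0) = 1158.5 m/s

1158.5 m/s


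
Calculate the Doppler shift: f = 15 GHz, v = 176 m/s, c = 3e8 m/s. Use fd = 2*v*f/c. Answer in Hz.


fd = 2 * 176 * 15000000000.0 / 3e8 = 17600.0 Hz

17600.0 Hz


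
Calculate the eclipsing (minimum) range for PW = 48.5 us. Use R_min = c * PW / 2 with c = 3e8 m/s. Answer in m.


R_min = 3e8 * 48.5e-6 / 2 = 7275.0 m

7275.0 m


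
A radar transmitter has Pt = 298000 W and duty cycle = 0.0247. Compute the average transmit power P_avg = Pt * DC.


P_avg = 298000 * 0.0247 = 7360.6 W

7360.6 W


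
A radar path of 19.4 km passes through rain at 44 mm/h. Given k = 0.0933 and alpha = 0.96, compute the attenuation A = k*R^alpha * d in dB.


gamma = 0.0933 * 44^0.96 = 3.528549 dB/km
A = 3.528549 * 19.4 = 68.45 dB

68.45 dB


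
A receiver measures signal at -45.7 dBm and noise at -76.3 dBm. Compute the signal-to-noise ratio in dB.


SNR = -45.7 - (-76.3) = 30.6 dB

30.6 dB


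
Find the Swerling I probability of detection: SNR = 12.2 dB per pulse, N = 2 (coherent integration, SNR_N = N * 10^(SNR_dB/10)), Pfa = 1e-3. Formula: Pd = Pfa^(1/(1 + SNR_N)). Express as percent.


SNR_lin = 10^(12.2/10) = 16.59587
SNR_N = 2 * 16.59587 = 33.19174
1/(1 + SNR_N) = 1/34.19174 = 0.0292468
Pd = (1e-3)^0.0292468 = 0.81707
Pd = 81.7%

81.7%


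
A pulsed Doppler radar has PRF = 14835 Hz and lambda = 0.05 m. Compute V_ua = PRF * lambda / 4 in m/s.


V_ua = 14835 * 0.05 / 4 = 185.4 m/s

185.4 m/s


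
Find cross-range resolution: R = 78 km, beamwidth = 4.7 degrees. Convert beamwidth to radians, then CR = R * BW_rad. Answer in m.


BW_rad = 0.082030475
CR = 78000 * 0.082030475 = 6398.4 m

6398.4 m


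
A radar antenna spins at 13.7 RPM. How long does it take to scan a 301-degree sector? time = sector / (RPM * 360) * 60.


t = 301 / (13.7 * 360) * 60 = 3.66 s

3.66 s


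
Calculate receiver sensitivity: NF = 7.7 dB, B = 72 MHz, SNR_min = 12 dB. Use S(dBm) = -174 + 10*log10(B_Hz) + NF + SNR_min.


10*log10(72000000.0) = 78.57
S = -174 + 78.57 + 7.7 + 12 = -75.7 dBm

-75.7 dBm


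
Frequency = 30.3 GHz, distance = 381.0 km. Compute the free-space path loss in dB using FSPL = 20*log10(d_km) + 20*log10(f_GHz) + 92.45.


20*log10(381.0) = 51.62
20*log10(30.3) = 29.63
FSPL = 173.7 dB

173.7 dB


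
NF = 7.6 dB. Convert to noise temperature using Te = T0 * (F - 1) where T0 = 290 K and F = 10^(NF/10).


NF_lin = 10^(7.6/10) = 5.754399
Te = 290 * (5.754399 - 1) = 1378.8 K

1378.8 K


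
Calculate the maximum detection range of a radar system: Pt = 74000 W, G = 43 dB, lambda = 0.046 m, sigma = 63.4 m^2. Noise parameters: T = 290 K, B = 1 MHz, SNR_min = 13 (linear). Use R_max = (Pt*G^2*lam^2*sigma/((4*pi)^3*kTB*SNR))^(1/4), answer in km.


G_lin = 10^(43/10) = 19952.62315
R^4 = 74000 * 19952.62315^2 * 0.046^2 * 63.4 / ((4*pi)^3 * 1.38e-23 * 290 * 1000000.0 * 13)
R^4 = 3.82813e22 m^4
R_max = (3.82813e22)^(1/4) = 442330.3 m = 442.3 km

442.3 km


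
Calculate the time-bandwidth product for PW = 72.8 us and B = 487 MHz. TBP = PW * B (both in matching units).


TBP = 72.8 * 487 = 35453.6

35453.6


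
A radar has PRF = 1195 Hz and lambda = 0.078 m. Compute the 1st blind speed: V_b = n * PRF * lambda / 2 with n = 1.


V_blind = 1 * 1195 * 0.078 / 2 = 46.6 m/s

46.6 m/s


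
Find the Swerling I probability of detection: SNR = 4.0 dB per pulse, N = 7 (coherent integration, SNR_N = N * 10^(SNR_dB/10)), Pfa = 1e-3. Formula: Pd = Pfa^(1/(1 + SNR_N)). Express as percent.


SNR_lin = 10^(4.0/10) = 2.51189
SNR_N = 7 * 2.51189 = 17.58323
1/(1 + SNR_N) = 1/18.58323 = 0.053812
Pd = (1e-3)^0.053812 = 0.68955
Pd = 69.0%

69.0%


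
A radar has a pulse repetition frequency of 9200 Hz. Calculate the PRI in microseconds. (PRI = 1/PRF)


PRI = 1/9200 = 0.0001086957 s = 108.7 us

108.7 us


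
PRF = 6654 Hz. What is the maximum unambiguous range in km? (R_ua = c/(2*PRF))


R_ua = 3e8 / (2 * 6654) = 22542.8 m = 22.5 km

22.5 km


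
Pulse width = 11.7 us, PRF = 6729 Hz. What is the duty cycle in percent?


DC = 11.7e-6 * 6729 * 100 = 7.87%

7.87%


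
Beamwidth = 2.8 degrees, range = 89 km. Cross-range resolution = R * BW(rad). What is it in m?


BW_rad = 0.048869219
CR = 89000 * 0.048869219 = 4349.4 m

4349.4 m


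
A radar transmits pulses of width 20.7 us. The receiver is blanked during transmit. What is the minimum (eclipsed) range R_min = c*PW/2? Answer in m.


R_min = 3e8 * 20.7e-6 / 2 = 3105.0 m

3105.0 m


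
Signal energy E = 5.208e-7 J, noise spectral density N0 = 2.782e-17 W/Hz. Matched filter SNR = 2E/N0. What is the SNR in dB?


SNR_lin = 2 * 5.208e-7 / 2.782e-17 = 3.744e10
SNR_dB = 10*log10(3.744e10) = 105.7 dB

105.7 dB


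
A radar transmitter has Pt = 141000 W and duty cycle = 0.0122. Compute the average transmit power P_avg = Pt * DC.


P_avg = 141000 * 0.0122 = 1720.2 W

1720.2 W


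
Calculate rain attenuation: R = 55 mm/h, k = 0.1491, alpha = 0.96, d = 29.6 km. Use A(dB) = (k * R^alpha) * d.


gamma = 0.1491 * 55^0.96 = 6.985956 dB/km
A = 6.985956 * 29.6 = 206.78 dB

206.78 dB


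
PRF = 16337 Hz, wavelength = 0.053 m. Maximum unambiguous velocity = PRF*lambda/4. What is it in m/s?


V_ua = 16337 * 0.053 / 4 = 216.5 m/s

216.5 m/s


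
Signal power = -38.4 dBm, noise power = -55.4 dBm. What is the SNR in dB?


SNR = -38.4 - (-55.4) = 17.0 dB

17.0 dB


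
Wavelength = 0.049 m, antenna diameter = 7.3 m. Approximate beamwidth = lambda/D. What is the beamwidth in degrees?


BW_rad = 0.049 / 7.3 = 0.006712
BW_deg = 0.38 degrees

0.38 degrees


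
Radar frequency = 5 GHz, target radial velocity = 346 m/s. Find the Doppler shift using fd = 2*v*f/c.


fd = 2 * 346 * 5000000000.0 / 3e8 = 11533.3 Hz

11533.3 Hz


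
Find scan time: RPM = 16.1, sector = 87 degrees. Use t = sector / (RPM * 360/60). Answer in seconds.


t = 87 / (16.1 * 360) * 60 = 0.9 s

0.9 s


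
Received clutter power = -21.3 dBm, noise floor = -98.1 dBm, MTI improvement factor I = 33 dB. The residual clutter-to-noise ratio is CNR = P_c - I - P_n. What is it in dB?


CNR = -21.3 - 33 - (-98.1) = 43.8 dB

43.8 dB


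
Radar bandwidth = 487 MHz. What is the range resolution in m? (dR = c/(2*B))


dR = 3e8 / (2 * 487000000.0) = 0.31 m

0.31 m


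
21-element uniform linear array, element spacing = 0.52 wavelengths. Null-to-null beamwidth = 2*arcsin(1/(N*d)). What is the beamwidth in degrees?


1/(N*d) = 1/(21*0.52) = 0.091575
BW = 2*arcsin(0.091575) = 10.5 degrees

10.5 degrees


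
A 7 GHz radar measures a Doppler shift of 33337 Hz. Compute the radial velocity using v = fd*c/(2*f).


v = 33337 * 3e8 / (2 * 7000000000.0) = 714.4 m/s

714.4 m/s


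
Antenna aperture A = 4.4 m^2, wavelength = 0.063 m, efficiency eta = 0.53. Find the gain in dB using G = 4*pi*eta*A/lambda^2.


G_linear = 4*pi*0.53*4.4/0.063^2 = 7383.42
G_dB = 10*log10(7383.42) = 38.7 dB

38.7 dB


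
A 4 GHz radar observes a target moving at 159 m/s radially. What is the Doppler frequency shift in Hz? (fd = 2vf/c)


fd = 2 * 159 * 4000000000.0 / 3e8 = 4240.0 Hz

4240.0 Hz


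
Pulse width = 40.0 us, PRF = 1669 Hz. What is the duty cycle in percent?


DC = 40.0e-6 * 1669 * 100 = 6.68%

6.68%


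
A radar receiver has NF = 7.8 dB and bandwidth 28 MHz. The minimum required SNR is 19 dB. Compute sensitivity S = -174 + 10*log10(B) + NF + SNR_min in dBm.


10*log10(28000000.0) = 74.47
S = -174 + 74.47 + 7.8 + 19 = -72.7 dBm

-72.7 dBm


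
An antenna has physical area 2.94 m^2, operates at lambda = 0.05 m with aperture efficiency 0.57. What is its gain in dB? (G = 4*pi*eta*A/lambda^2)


G_linear = 4*pi*0.57*2.94/0.05^2 = 8423.49
G_dB = 10*log10(8423.49) = 39.3 dB

39.3 dB


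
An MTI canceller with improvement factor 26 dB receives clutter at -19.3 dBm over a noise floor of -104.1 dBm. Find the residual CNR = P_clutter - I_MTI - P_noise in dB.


CNR = -19.3 - 26 - (-104.1) = 58.8 dB

58.8 dB


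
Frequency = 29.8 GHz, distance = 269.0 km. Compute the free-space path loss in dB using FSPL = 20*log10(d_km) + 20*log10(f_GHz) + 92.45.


20*log10(269.0) = 48.6
20*log10(29.8) = 29.48
FSPL = 170.5 dB

170.5 dB


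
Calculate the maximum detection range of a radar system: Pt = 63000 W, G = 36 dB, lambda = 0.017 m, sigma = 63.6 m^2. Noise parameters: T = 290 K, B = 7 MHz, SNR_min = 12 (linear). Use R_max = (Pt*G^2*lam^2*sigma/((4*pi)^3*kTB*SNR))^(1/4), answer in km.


G_lin = 10^(36/10) = 3981.071706
R^4 = 63000 * 3981.071706^2 * 0.017^2 * 63.6 / ((4*pi)^3 * 1.38e-23 * 290 * 7000000.0 * 12)
R^4 = 2.75112e19 m^4
R_max = (2.75112e19)^(1/4) = 72423.1 m = 72.4 km

72.4 km


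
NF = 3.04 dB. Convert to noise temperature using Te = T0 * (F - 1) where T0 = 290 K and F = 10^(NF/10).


NF_lin = 10^(3.04/10) = 2.013724
Te = 290 * (2.013724 - 1) = 294.0 K

294.0 K


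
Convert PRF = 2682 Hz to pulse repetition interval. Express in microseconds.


PRI = 1/2682 = 0.0003728561 s = 372.9 us

372.9 us


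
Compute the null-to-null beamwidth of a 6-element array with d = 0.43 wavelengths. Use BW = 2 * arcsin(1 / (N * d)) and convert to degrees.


1/(N*d) = 1/(6*0.43) = 0.387597
BW = 2*arcsin(0.387597) = 45.6 degrees

45.6 degrees


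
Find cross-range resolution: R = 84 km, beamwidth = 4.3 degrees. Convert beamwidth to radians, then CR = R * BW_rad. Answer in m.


BW_rad = 0.075049158
CR = 84000 * 0.075049158 = 6304.1 m

6304.1 m


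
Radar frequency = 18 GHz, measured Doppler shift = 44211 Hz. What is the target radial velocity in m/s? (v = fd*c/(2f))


v = 44211 * 3e8 / (2 * 18000000000.0) = 368.4 m/s

368.4 m/s


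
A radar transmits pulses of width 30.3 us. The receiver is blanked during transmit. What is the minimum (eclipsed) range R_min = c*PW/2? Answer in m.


R_min = 3e8 * 30.3e-6 / 2 = 4545.0 m

4545.0 m


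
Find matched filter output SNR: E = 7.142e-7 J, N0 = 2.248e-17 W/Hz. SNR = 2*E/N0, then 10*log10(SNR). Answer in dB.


SNR_lin = 2 * 7.142e-7 / 2.248e-17 = 6.354e10
SNR_dB = 10*log10(6.354e10) = 108.0 dB

108.0 dB


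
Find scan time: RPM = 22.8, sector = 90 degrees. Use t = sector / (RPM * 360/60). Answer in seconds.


t = 90 / (22.8 * 360) * 60 = 0.66 s

0.66 s


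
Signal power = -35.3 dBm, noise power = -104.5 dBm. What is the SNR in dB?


SNR = -35.3 - (-104.5) = 69.2 dB

69.2 dB


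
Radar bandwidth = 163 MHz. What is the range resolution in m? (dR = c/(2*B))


dR = 3e8 / (2 * 163000000.0) = 0.92 m

0.92 m


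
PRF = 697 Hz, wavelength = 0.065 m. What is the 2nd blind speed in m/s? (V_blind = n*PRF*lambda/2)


V_blind = 2 * 697 * 0.065 / 2 = 45.3 m/s

45.3 m/s


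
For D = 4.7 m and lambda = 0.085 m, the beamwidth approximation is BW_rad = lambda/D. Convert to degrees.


BW_rad = 0.085 / 4.7 = 0.018085
BW_deg = 1.04 degrees

1.04 degrees


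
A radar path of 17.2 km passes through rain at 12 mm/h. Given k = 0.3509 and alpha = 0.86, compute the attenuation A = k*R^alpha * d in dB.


gamma = 0.3509 * 12^0.86 = 2.973577 dB/km
A = 2.973577 * 17.2 = 51.15 dB

51.15 dB


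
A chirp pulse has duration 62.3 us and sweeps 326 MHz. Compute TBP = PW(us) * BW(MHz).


TBP = 62.3 * 326 = 20309.8

20309.8


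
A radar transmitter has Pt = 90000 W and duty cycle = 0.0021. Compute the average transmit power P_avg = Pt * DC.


P_avg = 90000 * 0.0021 = 189.0 W

189.0 W


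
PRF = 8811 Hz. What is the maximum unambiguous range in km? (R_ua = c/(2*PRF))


R_ua = 3e8 / (2 * 8811) = 17024.2 m = 17.0 km

17.0 km


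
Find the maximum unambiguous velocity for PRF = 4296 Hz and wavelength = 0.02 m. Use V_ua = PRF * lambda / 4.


V_ua = 4296 * 0.02 / 4 = 21.5 m/s

21.5 m/s


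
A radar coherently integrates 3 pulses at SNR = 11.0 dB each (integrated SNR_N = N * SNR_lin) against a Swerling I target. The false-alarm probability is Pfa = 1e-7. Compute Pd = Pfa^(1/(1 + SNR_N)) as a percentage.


SNR_lin = 10^(11.0/10) = 12.58925
SNR_N = 3 * 12.58925 = 37.76775
1/(1 + SNR_N) = 1/38.76775 = 0.0257946
Pd = (1e-7)^0.0257946 = 0.65984
Pd = 66.0%

66.0%


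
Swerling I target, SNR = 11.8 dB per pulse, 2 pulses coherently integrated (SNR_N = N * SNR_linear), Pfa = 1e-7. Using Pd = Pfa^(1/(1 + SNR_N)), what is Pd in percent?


SNR_lin = 10^(11.8/10) = 15.13561
SNR_N = 2 * 15.13561 = 30.27122
1/(1 + SNR_N) = 1/31.27122 = 0.0319783
Pd = (1e-7)^0.0319783 = 0.59724
Pd = 59.7%

59.7%


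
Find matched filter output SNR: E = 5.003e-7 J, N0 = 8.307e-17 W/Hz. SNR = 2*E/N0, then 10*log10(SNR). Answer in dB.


SNR_lin = 2 * 5.003e-7 / 8.307e-17 = 1.205e10
SNR_dB = 10*log10(1.205e10) = 100.8 dB

100.8 dB


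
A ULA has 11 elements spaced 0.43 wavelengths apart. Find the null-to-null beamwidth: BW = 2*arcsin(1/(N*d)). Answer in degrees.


1/(N*d) = 1/(11*0.43) = 0.211416
BW = 2*arcsin(0.211416) = 24.4 degrees

24.4 degrees


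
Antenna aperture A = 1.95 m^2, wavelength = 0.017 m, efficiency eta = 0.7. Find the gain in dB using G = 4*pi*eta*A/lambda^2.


G_linear = 4*pi*0.7*1.95/0.017^2 = 59353.27
G_dB = 10*log10(59353.27) = 47.7 dB

47.7 dB


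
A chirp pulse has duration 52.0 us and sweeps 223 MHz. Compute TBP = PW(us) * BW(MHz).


TBP = 52.0 * 223 = 11596.0

11596.0


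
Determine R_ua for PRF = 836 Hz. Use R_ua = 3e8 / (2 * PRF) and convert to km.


R_ua = 3e8 / (2 * 836) = 179425.8 m = 179.4 km

179.4 km


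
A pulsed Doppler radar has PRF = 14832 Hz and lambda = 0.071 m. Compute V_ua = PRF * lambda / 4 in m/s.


V_ua = 14832 * 0.071 / 4 = 263.3 m/s

263.3 m/s


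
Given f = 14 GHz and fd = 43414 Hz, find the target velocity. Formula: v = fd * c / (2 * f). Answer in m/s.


v = 43414 * 3e8 / (2 * 14000000000.0) = 465.2 m/s

465.2 m/s


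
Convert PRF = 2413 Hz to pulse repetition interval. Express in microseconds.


PRI = 1/2413 = 0.0004144219 s = 414.4 us

414.4 us


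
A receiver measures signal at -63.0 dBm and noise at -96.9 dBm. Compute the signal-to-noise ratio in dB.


SNR = -63.0 - (-96.9) = 33.9 dB

33.9 dB


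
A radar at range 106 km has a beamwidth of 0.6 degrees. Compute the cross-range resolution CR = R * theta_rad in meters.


BW_rad = 0.010471976
CR = 106000 * 0.010471976 = 1110.0 m

1110.0 m


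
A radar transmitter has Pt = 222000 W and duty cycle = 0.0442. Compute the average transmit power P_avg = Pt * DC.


P_avg = 222000 * 0.0442 = 9812.4 W

9812.4 W


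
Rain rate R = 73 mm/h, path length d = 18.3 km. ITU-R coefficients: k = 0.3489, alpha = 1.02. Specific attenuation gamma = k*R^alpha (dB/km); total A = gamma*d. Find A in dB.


gamma = 0.3489 * 73^1.02 = 27.751744 dB/km
A = 27.751744 * 18.3 = 507.86 dB

507.86 dB


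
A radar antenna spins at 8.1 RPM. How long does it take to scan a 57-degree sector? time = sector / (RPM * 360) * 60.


t = 57 / (8.1 * 360) * 60 = 1.17 s

1.17 s


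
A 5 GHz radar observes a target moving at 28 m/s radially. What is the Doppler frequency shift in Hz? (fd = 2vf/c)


fd = 2 * 28 * 5000000000.0 / 3e8 = 933.3 Hz

933.3 Hz


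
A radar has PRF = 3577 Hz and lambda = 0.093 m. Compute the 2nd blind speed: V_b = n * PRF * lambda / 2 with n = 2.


V_blind = 2 * 3577 * 0.093 / 2 = 332.7 m/s

332.7 m/s


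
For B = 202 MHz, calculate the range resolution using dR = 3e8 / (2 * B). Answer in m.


dR = 3e8 / (2 * 202000000.0) = 0.74 m

0.74 m


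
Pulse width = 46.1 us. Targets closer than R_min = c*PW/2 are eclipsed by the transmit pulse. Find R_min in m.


R_min = 3e8 * 46.1e-6 / 2 = 6915.0 m

6915.0 m


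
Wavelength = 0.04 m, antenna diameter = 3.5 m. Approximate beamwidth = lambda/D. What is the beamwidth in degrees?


BW_rad = 0.04 / 3.5 = 0.011429
BW_deg = 0.65 degrees

0.65 degrees


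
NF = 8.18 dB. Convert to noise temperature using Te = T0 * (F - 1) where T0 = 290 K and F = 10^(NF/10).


NF_lin = 10^(8.18/10) = 6.576578
Te = 290 * (6.576578 - 1) = 1617.2 K

1617.2 K


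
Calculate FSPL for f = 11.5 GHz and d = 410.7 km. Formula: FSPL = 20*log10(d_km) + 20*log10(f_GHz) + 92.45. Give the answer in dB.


20*log10(410.7) = 52.27
20*log10(11.5) = 21.21
FSPL = 165.9 dB

165.9 dB


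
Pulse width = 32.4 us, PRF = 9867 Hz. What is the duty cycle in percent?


DC = 32.4e-6 * 9867 * 100 = 31.97%

31.97%


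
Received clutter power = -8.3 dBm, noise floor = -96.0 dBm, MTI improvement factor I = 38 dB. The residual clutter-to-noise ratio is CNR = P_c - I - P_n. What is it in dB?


CNR = -8.3 - 38 - (-96.0) = 49.7 dB

49.7 dB


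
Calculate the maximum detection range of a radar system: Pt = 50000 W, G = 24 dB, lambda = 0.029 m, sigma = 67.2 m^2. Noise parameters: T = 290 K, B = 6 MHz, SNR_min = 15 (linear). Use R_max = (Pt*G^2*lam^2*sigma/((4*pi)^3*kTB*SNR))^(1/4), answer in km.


G_lin = 10^(24/10) = 251.188643
R^4 = 50000 * 251.188643^2 * 0.029^2 * 67.2 / ((4*pi)^3 * 1.38e-23 * 290 * 6000000.0 * 15)
R^4 = 2.49451e17 m^4
R_max = (2.49451e17)^(1/4) = 22348.4 m = 22.3 km

22.3 km


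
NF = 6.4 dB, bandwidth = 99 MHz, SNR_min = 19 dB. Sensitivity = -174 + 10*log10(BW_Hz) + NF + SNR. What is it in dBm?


10*log10(99000000.0) = 79.96
S = -174 + 79.96 + 6.4 + 19 = -68.6 dBm

-68.6 dBm


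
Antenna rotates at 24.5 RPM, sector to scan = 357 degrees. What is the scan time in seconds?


t = 357 / (24.5 * 360) * 60 = 2.43 s

2.43 s


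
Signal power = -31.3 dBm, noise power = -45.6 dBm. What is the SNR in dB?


SNR = -31.3 - (-45.6) = 14.3 dB

14.3 dB


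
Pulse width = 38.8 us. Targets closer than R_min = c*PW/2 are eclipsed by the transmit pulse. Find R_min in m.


R_min = 3e8 * 38.8e-6 / 2 = 5820.0 m

5820.0 m


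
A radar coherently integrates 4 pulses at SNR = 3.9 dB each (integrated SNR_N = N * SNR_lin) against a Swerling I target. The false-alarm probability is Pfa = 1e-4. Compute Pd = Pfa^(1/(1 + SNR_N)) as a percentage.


SNR_lin = 10^(3.9/10) = 2.45471
SNR_N = 4 * 2.45471 = 9.81884
1/(1 + SNR_N) = 1/10.81884 = 0.0924314
Pd = (1e-4)^0.0924314 = 0.42685
Pd = 42.7%

42.7%


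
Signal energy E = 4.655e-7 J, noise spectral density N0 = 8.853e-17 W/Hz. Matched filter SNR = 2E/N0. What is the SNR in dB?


SNR_lin = 2 * 4.655e-7 / 8.853e-17 = 1.052e10
SNR_dB = 10*log10(1.052e10) = 100.2 dB

100.2 dB


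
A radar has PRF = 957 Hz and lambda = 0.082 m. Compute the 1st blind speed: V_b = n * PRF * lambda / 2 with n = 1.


V_blind = 1 * 957 * 0.082 / 2 = 39.2 m/s

39.2 m/s


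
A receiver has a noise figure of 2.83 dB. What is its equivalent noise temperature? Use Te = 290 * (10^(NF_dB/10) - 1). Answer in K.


NF_lin = 10^(2.83/10) = 1.918669
Te = 290 * (1.918669 - 1) = 266.4 K

266.4 K


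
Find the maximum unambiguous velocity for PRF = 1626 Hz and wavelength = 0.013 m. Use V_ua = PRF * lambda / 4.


V_ua = 1626 * 0.013 / 4 = 5.3 m/s

5.3 m/s


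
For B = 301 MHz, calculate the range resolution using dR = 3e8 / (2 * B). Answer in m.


dR = 3e8 / (2 * 301000000.0) = 0.5 m

0.5 m


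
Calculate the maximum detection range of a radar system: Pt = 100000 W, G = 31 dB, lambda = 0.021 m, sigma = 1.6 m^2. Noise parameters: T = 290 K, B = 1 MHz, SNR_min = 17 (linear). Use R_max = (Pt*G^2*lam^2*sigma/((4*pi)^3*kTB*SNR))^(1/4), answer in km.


G_lin = 10^(31/10) = 1258.925412
R^4 = 100000 * 1258.925412^2 * 0.021^2 * 1.6 / ((4*pi)^3 * 1.38e-23 * 290 * 1000000.0 * 17)
R^4 = 8.28329e17 m^4
R_max = (8.28329e17)^(1/4) = 30168.3 m = 30.2 km

30.2 km


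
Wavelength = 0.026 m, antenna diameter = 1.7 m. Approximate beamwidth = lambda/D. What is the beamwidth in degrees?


BW_rad = 0.026 / 1.7 = 0.015294
BW_deg = 0.88 degrees

0.88 degrees


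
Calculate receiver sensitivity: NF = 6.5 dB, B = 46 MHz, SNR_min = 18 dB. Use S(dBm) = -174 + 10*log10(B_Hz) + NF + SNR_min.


10*log10(46000000.0) = 76.63
S = -174 + 76.63 + 6.5 + 18 = -72.9 dBm

-72.9 dBm


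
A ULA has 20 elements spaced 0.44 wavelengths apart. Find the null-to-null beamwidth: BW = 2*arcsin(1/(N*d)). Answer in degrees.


1/(N*d) = 1/(20*0.44) = 0.113636
BW = 2*arcsin(0.113636) = 13.0 degrees

13.0 degrees


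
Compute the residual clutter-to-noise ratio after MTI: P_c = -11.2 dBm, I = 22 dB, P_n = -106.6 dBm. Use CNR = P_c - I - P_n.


CNR = -11.2 - 22 - (-106.6) = 73.4 dB

73.4 dB


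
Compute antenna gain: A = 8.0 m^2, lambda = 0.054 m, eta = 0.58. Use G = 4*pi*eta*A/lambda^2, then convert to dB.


G_linear = 4*pi*0.58*8.0/0.054^2 = 19995.87
G_dB = 10*log10(19995.87) = 43.0 dB

43.0 dB


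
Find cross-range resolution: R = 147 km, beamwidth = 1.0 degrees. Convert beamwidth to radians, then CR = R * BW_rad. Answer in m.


BW_rad = 0.017453293
CR = 147000 * 0.017453293 = 2565.6 m

2565.6 m


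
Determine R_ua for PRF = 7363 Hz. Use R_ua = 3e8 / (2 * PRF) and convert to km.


R_ua = 3e8 / (2 * 7363) = 20372.1 m = 20.4 km

20.4 km


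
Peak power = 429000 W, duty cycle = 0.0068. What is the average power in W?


P_avg = 429000 * 0.0068 = 2917.2 W

2917.2 W


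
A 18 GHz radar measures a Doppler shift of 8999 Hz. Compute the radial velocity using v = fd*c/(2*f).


v = 8999 * 3e8 / (2 * 18000000000.0) = 75.0 m/s

75.0 m/s


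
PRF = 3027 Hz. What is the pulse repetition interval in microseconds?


PRI = 1/3027 = 0.0003303601 s = 330.4 us

330.4 us


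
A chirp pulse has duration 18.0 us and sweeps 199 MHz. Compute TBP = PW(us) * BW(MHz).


TBP = 18.0 * 199 = 3582.0

3582.0


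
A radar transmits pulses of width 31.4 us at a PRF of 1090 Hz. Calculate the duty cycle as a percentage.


DC = 31.4e-6 * 1090 * 100 = 3.42%

3.42%


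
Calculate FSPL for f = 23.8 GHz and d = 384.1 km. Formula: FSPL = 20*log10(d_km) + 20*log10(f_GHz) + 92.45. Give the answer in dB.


20*log10(384.1) = 51.69
20*log10(23.8) = 27.53
FSPL = 171.7 dB

171.7 dB


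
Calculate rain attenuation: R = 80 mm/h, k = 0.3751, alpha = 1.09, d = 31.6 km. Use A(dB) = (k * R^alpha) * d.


gamma = 0.3751 * 80^1.09 = 44.515899 dB/km
A = 44.515899 * 31.6 = 1406.7 dB

1406.7 dB


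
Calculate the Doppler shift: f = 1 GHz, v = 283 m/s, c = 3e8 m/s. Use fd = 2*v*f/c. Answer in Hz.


fd = 2 * 283 * 1000000000.0 / 3e8 = 1886.7 Hz

1886.7 Hz


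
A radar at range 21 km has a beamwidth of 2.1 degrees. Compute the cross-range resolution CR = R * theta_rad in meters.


BW_rad = 0.036651914
CR = 21000 * 0.036651914 = 769.7 m

769.7 m


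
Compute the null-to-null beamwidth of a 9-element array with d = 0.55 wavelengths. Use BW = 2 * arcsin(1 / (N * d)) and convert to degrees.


1/(N*d) = 1/(9*0.55) = 0.20202
BW = 2*arcsin(0.20202) = 23.3 degrees

23.3 degrees


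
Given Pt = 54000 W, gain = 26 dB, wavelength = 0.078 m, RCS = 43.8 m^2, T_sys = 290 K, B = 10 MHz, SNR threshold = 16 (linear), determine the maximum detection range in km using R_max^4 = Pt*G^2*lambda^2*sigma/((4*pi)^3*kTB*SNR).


G_lin = 10^(26/10) = 398.107171
R^4 = 54000 * 398.107171^2 * 0.078^2 * 43.8 / ((4*pi)^3 * 1.38e-23 * 290 * 10000000.0 * 16)
R^4 = 1.79486e18 m^4
R_max = (1.79486e18)^(1/4) = 36602.2 m = 36.6 km

36.6 km


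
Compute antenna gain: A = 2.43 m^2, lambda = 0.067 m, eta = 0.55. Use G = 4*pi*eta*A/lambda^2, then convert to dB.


G_linear = 4*pi*0.55*2.43/0.067^2 = 3741.36
G_dB = 10*log10(3741.36) = 35.7 dB

35.7 dB


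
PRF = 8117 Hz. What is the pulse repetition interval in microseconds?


PRI = 1/8117 = 0.0001231982 s = 123.2 us

123.2 us


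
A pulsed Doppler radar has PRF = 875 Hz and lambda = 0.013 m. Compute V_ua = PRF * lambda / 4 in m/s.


V_ua = 875 * 0.013 / 4 = 2.8 m/s

2.8 m/s


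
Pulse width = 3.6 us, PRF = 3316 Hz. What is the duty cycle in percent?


DC = 3.6e-6 * 3316 * 100 = 1.19%

1.19%


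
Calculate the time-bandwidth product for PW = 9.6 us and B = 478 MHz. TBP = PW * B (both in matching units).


TBP = 9.6 * 478 = 4588.8

4588.8


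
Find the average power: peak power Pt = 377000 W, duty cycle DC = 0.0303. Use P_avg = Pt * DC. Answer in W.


P_avg = 377000 * 0.0303 = 11423.1 W

11423.1 W


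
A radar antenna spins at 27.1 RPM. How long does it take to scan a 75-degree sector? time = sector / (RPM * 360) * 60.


t = 75 / (27.1 * 360) * 60 = 0.46 s

0.46 s


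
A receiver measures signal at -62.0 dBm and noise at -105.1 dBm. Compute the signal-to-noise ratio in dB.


SNR = -62.0 - (-105.1) = 43.1 dB

43.1 dB


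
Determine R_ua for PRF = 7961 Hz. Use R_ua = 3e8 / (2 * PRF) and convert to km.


R_ua = 3e8 / (2 * 7961) = 18841.9 m = 18.8 km

18.8 km


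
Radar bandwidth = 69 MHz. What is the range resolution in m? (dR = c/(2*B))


dR = 3e8 / (2 * 69000000.0) = 2.17 m

2.17 m


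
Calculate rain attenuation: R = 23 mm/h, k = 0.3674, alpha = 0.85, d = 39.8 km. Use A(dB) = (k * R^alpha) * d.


gamma = 0.3674 * 23^0.85 = 5.279683 dB/km
A = 5.279683 * 39.8 = 210.13 dB

210.13 dB


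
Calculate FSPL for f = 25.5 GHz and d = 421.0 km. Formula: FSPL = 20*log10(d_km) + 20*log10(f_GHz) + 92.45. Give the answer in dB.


20*log10(421.0) = 52.49
20*log10(25.5) = 28.13
FSPL = 173.1 dB

173.1 dB


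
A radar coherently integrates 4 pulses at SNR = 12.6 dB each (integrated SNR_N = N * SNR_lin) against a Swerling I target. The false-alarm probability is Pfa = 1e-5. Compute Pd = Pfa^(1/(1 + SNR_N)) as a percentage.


SNR_lin = 10^(12.6/10) = 18.19701
SNR_N = 4 * 18.19701 = 72.78804
1/(1 + SNR_N) = 1/73.78804 = 0.0135523
Pd = (1e-5)^0.0135523 = 0.85554
Pd = 85.6%

85.6%


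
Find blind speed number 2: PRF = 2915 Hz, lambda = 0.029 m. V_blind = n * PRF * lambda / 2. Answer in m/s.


V_blind = 2 * 2915 * 0.029 / 2 = 84.5 m/s

84.5 m/s


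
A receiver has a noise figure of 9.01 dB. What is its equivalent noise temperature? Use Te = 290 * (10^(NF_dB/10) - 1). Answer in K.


NF_lin = 10^(9.01/10) = 7.961594
Te = 290 * (7.961594 - 1) = 2018.9 K

2018.9 K


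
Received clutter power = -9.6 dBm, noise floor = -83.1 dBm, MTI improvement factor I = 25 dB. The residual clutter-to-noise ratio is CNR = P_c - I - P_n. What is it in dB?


CNR = -9.6 - 25 - (-83.1) = 48.5 dB

48.5 dB


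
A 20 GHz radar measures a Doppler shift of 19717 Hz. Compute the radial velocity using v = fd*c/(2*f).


v = 19717 * 3e8 / (2 * 20000000000.0) = 147.9 m/s

147.9 m/s


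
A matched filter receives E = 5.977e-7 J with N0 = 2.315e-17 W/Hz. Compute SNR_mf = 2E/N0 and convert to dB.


SNR_lin = 2 * 5.977e-7 / 2.315e-17 = 5.164e10
SNR_dB = 10*log10(5.164e10) = 107.1 dB

107.1 dB


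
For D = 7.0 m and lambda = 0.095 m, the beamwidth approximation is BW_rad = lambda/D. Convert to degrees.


BW_rad = 0.095 / 7.0 = 0.013571
BW_deg = 0.78 degrees

0.78 degrees


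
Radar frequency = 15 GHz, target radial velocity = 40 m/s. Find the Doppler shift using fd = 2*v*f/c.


fd = 2 * 40 * 15000000000.0 / 3e8 = 4000.0 Hz

4000.0 Hz


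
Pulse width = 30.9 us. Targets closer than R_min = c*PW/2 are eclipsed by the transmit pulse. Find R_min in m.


R_min = 3e8 * 30.9e-6 / 2 = 4635.0 m

4635.0 m


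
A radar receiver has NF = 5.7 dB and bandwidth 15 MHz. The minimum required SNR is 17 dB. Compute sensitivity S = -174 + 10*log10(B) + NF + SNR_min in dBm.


10*log10(15000000.0) = 71.76
S = -174 + 71.76 + 5.7 + 17 = -79.5 dBm

-79.5 dBm


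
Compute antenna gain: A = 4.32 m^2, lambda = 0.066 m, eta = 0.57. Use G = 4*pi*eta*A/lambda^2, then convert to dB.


G_linear = 4*pi*0.57*4.32/0.066^2 = 7103.63
G_dB = 10*log10(7103.63) = 38.5 dB

38.5 dB


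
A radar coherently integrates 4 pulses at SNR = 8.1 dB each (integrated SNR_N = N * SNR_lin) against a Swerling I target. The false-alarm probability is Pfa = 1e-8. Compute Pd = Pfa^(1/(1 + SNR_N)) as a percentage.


SNR_lin = 10^(8.1/10) = 6.45654
SNR_N = 4 * 6.45654 = 25.82616
1/(1 + SNR_N) = 1/26.82616 = 0.037277
Pd = (1e-8)^0.037277 = 0.50325
Pd = 50.3%

50.3%


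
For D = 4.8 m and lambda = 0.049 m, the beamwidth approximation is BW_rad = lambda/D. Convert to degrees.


BW_rad = 0.049 / 4.8 = 0.010208
BW_deg = 0.58 degrees

0.58 degrees


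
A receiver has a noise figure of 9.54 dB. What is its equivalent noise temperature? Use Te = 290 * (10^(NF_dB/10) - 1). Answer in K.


NF_lin = 10^(9.54/10) = 8.994976
Te = 290 * (8.994976 - 1) = 2318.5 K

2318.5 K


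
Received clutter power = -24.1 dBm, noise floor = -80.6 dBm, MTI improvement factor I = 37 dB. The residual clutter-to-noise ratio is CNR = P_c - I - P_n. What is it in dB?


CNR = -24.1 - 37 - (-80.6) = 19.5 dB

19.5 dB


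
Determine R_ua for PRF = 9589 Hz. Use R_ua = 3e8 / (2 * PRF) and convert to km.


R_ua = 3e8 / (2 * 9589) = 15642.9 m = 15.6 km

15.6 km


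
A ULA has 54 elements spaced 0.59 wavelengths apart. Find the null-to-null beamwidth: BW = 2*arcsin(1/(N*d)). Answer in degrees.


1/(N*d) = 1/(54*0.59) = 0.031387
BW = 2*arcsin(0.031387) = 3.6 degrees

3.6 degrees


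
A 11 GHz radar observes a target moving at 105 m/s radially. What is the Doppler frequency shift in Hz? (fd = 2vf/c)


fd = 2 * 105 * 11000000000.0 / 3e8 = 7700.0 Hz

7700.0 Hz


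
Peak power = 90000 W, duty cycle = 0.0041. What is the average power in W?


P_avg = 90000 * 0.0041 = 369.0 W

369.0 W


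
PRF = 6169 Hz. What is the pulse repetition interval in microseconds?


PRI = 1/6169 = 0.0001621008 s = 162.1 us

162.1 us


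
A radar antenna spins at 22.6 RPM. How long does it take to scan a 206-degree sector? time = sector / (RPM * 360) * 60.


t = 206 / (22.6 * 360) * 60 = 1.52 s

1.52 s


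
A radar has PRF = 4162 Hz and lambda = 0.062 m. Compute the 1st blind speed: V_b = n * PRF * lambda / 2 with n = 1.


V_blind = 1 * 4162 * 0.062 / 2 = 129.0 m/s

129.0 m/s


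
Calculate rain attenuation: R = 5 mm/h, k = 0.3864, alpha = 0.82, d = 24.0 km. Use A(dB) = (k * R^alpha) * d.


gamma = 0.3864 * 5^0.82 = 1.446081 dB/km
A = 1.446081 * 24.0 = 34.71 dB

34.71 dB


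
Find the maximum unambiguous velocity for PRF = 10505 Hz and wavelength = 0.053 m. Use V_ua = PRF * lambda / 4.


V_ua = 10505 * 0.053 / 4 = 139.2 m/s

139.2 m/s


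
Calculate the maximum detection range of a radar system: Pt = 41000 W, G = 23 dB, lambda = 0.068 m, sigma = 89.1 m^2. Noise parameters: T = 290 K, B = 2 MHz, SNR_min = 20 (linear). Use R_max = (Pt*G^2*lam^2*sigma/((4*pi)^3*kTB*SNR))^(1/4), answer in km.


G_lin = 10^(23/10) = 199.526231
R^4 = 41000 * 199.526231^2 * 0.068^2 * 89.1 / ((4*pi)^3 * 1.38e-23 * 290 * 2000000.0 * 20)
R^4 = 2.11696e18 m^4
R_max = (2.11696e18)^(1/4) = 38144.2 m = 38.1 km

38.1 km


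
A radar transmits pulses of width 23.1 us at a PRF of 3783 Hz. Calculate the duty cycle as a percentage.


DC = 23.1e-6 * 3783 * 100 = 8.74%

8.74%


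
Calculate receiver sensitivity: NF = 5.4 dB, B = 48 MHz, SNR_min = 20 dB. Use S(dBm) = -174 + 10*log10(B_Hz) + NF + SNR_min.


10*log10(48000000.0) = 76.81
S = -174 + 76.81 + 5.4 + 20 = -71.8 dBm

-71.8 dBm


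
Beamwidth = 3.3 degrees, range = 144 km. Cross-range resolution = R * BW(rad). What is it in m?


BW_rad = 0.057595865
CR = 144000 * 0.057595865 = 8293.8 m

8293.8 m


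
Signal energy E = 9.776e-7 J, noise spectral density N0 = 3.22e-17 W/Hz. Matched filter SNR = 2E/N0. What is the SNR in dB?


SNR_lin = 2 * 9.776e-7 / 3.22e-17 = 6.072e10
SNR_dB = 10*log10(6.072e10) = 107.8 dB

107.8 dB


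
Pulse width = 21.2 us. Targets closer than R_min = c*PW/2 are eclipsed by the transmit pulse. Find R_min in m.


R_min = 3e8 * 21.2e-6 / 2 = 3180.0 m

3180.0 m


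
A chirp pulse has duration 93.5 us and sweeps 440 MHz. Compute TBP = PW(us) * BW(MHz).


TBP = 93.5 * 440 = 41140.0

41140.0


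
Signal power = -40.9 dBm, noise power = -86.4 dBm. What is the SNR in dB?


SNR = -40.9 - (-86.4) = 45.5 dB

45.5 dB


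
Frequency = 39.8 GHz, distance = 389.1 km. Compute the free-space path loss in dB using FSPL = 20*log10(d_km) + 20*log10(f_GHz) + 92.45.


20*log10(389.1) = 51.8
20*log10(39.8) = 32.0
FSPL = 176.2 dB

176.2 dB


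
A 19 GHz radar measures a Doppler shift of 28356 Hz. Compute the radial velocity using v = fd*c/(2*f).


v = 28356 * 3e8 / (2 * 19000000000.0) = 223.9 m/s

223.9 m/s


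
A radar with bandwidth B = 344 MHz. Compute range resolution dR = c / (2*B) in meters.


dR = 3e8 / (2 * 344000000.0) = 0.44 m

0.44 m
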